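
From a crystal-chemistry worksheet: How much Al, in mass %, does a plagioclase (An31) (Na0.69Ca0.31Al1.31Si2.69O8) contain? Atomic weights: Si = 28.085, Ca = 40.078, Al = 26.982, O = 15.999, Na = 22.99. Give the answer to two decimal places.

Formula mass = 0.69·22.99 + 0.31·40.078 + 1.31·26.982 + 2.69·28.085 + 8·15.999 = 267.174 g/mol, of which 35.346 g is Al.
So Al makes up 35.346/267.174 = 0.1323 of the mass, i.e. 13.23%.

13.23 mass %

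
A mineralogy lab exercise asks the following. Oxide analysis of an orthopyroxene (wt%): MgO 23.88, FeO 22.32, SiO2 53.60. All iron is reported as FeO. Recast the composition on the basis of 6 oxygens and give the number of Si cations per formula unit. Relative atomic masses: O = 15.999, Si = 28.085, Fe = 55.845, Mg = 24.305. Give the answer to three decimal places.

1.992 Si apfu

MgO: 23.88/40.304 = 0.59250 mol → 0.59250 mol Mg, 0.59250 mol O.
FeO: 22.32/71.844 = 0.31067 mol → 0.31067 mol Fe, 0.31067 mol O.
SiO2: 53.60/60.083 = 0.89210 mol → 0.89210 mol Si, 1.78420 mol O.
Total oxygen = 2.68737 mol. Normalization factor = 6/2.68737 = 2.23267.
Si per 6 O = 0.89210 × 2.23267 = 1.992.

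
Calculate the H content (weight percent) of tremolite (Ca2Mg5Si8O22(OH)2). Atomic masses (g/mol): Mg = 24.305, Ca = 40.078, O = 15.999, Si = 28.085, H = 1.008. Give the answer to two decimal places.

0.25 weight percent

Molar mass of Ca2Mg5Si8O22(OH)2: 2·40.078 + 5·24.305 + 8·28.085 + 24·15.999 + 2·1.008 = 812.353 g/mol.
Mass of H per formula unit: 2 × 1.008 = 2.016 g.
Weight fraction H = 2.016 / 812.353 = 0.0025.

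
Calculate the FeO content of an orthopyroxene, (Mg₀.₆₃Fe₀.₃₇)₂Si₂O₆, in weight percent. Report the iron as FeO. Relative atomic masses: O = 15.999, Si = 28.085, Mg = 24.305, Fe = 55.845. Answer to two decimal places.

Molar mass of (Mg₀.₆₃Fe₀.₃₇)₂Si₂O₆ = 1.26·24.305 + 0.74·55.845 + 2·28.085 + 6·15.999 = 224.114 g/mol.
Each formula unit contains 0.74 Fe, equivalent to 0.74/1 = 0.7400 mol FeO.
M(FeO) = 1×55.845 + 1×15.999 = 71.844 g/mol.
Mass of FeO per formula unit = 0.7400 × 71.844 = 53.165 g.
FeO wt% = 53.165 / 224.114 × 100 = 23.72%.

23.72 wt%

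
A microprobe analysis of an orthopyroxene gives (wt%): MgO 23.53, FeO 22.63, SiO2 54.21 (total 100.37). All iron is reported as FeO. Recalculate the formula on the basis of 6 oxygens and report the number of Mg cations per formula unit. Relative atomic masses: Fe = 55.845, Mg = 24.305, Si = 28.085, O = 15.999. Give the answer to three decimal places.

1.296 Mg apfu

23.53 wt% MgO ÷ 40.304 g/mol = 0.58381 mol, giving 0.58381 Mg and 0.58381 O.
22.63 wt% FeO ÷ 71.844 g/mol = 0.31499 mol, giving 0.31499 Fe and 0.31499 O.
54.21 wt% SiO2 ÷ 60.083 g/mol = 0.90225 mol, giving 0.90225 Si and 1.80450 O.
Oxygen sums to 2.70330; scaling by 6/2.70330 = 2.21951 puts the formula on 6 O.
Mg: 0.58381 × 2.21951 = 1.296 atoms per formula unit.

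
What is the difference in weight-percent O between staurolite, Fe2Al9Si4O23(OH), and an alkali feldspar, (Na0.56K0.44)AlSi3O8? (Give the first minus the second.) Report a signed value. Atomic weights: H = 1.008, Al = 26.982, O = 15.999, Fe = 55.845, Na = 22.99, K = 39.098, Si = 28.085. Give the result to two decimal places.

-2.45 percentage points

M(Fe2Al9Si4O23(OH)) = 851.852 g/mol, so wt% O = 383.976/851.852 × 100 = 45.08%.
M((Na0.56K0.44)AlSi3O8) = 269.307 g/mol, so wt% O = 127.992/269.307 × 100 = 47.53%.
45.08 − 47.53 = -2.45 pp.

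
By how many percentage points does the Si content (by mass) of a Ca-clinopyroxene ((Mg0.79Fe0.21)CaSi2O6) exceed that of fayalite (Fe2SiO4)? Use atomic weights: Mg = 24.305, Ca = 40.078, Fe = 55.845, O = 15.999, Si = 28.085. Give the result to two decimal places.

11.39 percentage points

Si in (Mg0.79Fe0.21)CaSi2O6: molar mass 223.170 g/mol; 2×28.085 = 56.170 g → 25.17 wt%.
Si in Fe2SiO4: molar mass 203.771 g/mol; 1×28.085 = 28.085 g → 13.78 wt%.
Difference = 25.17 − 13.78 = 11.39 percentage points.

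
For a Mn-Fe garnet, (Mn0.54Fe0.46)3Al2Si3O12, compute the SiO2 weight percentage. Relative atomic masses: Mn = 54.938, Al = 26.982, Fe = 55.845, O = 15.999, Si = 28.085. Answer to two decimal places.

M((Mn0.54Fe0.46)3Al2Si3O12) = 496.273 g/mol; M(SiO2) = 60.083 g/mol.
Moles SiO2 per formula unit = 3 Si ÷ 1 = 3.0000.
SiO2 fraction = (3.0000 × 60.083) / 496.273 = 180.249/496.273 = 0.3632.

36.32 wt%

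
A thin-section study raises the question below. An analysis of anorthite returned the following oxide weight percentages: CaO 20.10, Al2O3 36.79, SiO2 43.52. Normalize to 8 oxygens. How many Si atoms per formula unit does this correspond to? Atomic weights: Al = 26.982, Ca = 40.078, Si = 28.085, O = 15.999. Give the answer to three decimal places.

20.10 wt% CaO ÷ 56.077 g/mol = 0.35844 mol, giving 0.35844 Ca and 0.35844 O.
36.79 wt% Al2O3 ÷ 101.961 g/mol = 0.36082 mol, giving 0.72164 Al and 1.08246 O.
43.52 wt% SiO2 ÷ 60.083 g/mol = 0.72433 mol, giving 0.72433 Si and 1.44866 O.
Oxygen sums to 2.88956; scaling by 8/2.88956 = 2.76859 puts the formula on 8 O.
Si: 0.72433 × 2.76859 = 2.005 atoms per formula unit.

2.005 Si apfu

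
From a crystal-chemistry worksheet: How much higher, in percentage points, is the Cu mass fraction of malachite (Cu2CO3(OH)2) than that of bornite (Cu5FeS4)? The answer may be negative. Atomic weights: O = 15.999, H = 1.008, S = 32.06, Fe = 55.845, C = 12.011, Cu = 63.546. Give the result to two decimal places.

-5.84 percentage points

First mineral: 127.092 g Cu in 221.114 g formula = 57.48 wt% Cu.
Second mineral: 317.730 g Cu in 501.815 g formula = 63.32 wt% Cu.
57.48% − 63.32% gives a difference of -5.84 percentage points.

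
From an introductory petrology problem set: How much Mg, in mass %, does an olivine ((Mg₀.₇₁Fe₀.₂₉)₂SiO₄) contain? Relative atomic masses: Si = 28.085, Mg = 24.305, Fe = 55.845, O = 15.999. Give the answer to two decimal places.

Formula mass = 1.42×24.305 + 0.58×55.845 + 1×28.085 + 4×15.999 = 158.984 g/mol, of which 34.513 g is Mg.
So Mg makes up 34.513/158.984 = 0.2171 of the mass, i.e. 21.71%.

21.71 mass %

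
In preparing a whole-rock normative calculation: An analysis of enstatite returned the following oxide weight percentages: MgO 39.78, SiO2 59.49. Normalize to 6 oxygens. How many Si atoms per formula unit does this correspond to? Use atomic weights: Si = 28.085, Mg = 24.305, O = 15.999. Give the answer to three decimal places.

MgO: 39.78/40.304 = 0.98700 mol → 0.98700 mol Mg, 0.98700 mol O.
SiO2: 59.49/60.083 = 0.99013 mol → 0.99013 mol Si, 1.98026 mol O.
Total oxygen = 2.96726 mol. Normalization factor = 6/2.96726 = 2.02207.
Si per 6 O = 0.99013 × 2.02207 = 2.002.

2.002 Si apfu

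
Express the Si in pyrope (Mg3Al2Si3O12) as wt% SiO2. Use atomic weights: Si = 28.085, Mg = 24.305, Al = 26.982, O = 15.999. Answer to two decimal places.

M(Mg3Al2Si3O12) = 403.122 g/mol; M(SiO2) = 60.083 g/mol.
Moles SiO2 per formula unit = 3 Si ÷ 1 = 3.0000.
SiO2 fraction = (3.0000 × 60.083) / 403.122 = 180.249/403.122 = 0.4471.

44.71 wt%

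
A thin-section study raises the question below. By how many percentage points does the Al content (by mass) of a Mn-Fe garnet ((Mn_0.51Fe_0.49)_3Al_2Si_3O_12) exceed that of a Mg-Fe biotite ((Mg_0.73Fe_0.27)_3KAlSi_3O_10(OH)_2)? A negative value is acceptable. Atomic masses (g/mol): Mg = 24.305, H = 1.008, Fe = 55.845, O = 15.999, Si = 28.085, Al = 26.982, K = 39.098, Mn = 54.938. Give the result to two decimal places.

4.78 percentage points

Al in (Mn_0.51Fe_0.49)_3Al_2Si_3O_12: molar mass 496.354 g/mol; 2×26.982 = 53.964 g → 10.87 wt%.
Al in (Mg_0.73Fe_0.27)_3KAlSi_3O_10(OH)_2: molar mass 442.801 g/mol; 1×26.982 = 26.982 g → 6.09 wt%.
Difference = 10.87 − 6.09 = 4.78 percentage points.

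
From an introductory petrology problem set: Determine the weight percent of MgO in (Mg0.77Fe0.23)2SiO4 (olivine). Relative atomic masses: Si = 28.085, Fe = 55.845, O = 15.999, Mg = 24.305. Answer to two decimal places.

M((Mg0.77Fe0.23)2SiO4) = 155.199 g/mol; M(MgO) = 40.304 g/mol.
Moles MgO per formula unit = 1.54 Mg ÷ 1 = 1.5400.
MgO fraction = (1.5400 × 40.304) / 155.199 = 62.068/155.199 = 0.3999.

39.99 wt%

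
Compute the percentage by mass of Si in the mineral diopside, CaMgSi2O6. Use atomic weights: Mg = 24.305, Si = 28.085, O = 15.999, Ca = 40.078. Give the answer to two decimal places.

25.94 mass %

Formula mass = 1*40.078 + 1*24.305 + 2*28.085 + 6*15.999 = 216.547 g/mol, of which 56.170 g is Si.
So Si makes up 56.170/216.547 = 0.2594 of the mass, i.e. 25.94%.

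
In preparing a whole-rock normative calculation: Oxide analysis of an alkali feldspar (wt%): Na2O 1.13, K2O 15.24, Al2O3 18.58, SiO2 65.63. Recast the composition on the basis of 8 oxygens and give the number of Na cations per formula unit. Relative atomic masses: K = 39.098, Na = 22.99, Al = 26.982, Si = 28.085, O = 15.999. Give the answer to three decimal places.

0.100 Na apfu

1.13 wt% Na2O ÷ 61.979 g/mol = 0.01823 mol, giving 0.03646 Na and 0.01823 O.
15.24 wt% K2O ÷ 94.195 g/mol = 0.16179 mol, giving 0.32358 K and 0.16179 O.
18.58 wt% Al2O3 ÷ 101.961 g/mol = 0.18223 mol, giving 0.36446 Al and 0.54669 O.
65.63 wt% SiO2 ÷ 60.083 g/mol = 1.09232 mol, giving 1.09232 Si and 2.18464 O.
Oxygen sums to 2.91135; scaling by 8/2.91135 = 2.74787 puts the formula on 8 O.
Na: 0.03646 × 2.74787 = 0.100 atoms per formula unit.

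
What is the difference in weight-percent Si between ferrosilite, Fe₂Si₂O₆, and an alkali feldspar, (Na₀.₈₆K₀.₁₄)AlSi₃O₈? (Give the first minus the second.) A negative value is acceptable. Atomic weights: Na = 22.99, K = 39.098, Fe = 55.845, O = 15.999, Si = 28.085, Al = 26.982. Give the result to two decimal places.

M(Fe₂Si₂O₆) = 263.854 g/mol, so wt% Si = 56.170/263.854 × 100 = 21.29%.
M((Na₀.₈₆K₀.₁₄)AlSi₃O₈) = 264.474 g/mol, so wt% Si = 84.255/264.474 × 100 = 31.86%.
21.29 − 31.86 = -10.57 pp.

-10.57 percentage points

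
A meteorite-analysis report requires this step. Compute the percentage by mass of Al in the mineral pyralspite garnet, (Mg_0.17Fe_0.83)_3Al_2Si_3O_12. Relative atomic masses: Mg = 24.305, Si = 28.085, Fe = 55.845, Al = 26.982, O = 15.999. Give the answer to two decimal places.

M((Mg_0.17Fe_0.83)_3Al_2Si_3O_12) = 481.657 g/mol.
Al contributes 2 × 26.982 = 53.964 g per mole.
53.964/481.657 = 0.1120 → 11.20%.

11.20 weight percent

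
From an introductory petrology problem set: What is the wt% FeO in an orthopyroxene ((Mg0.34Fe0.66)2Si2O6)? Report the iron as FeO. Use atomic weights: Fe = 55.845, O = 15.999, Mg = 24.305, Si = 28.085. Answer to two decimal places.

39.12 wt%

Formula mass = 242.407 g/mol.
1.32 Fe → 1.3200 mol FeO per formula unit; M(FeO) = 71.844, so FeO mass = 94.834 g.
94.834/242.407 × 100 = 39.12 wt%.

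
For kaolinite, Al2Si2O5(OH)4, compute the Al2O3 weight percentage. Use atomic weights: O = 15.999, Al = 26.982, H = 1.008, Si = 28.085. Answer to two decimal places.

Molar mass of Al2Si2O5(OH)4 = 2*26.982 + 2*28.085 + 9*15.999 + 4*1.008 = 258.157 g/mol.
Each formula unit contains 2 Al, equivalent to 2/2 = 1.0000 mol Al2O3.
M(Al2O3) = 2×26.982 + 3×15.999 = 101.961 g/mol.
Mass of Al2O3 per formula unit = 1.0000 × 101.961 = 101.961 g.
Al2O3 wt% = 101.961 / 258.157 × 100 = 39.50%.

39.50 wt%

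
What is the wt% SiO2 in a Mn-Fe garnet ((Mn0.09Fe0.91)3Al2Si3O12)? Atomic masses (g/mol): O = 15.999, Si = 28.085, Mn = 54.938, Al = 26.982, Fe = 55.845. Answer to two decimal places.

M((Mn0.09Fe0.91)3Al2Si3O12) = 497.497 g/mol; M(SiO2) = 60.083 g/mol.
Moles SiO2 per formula unit = 3 Si ÷ 1 = 3.0000.
SiO2 fraction = (3.0000 × 60.083) / 497.497 = 180.249/497.497 = 0.3623.

36.23 wt%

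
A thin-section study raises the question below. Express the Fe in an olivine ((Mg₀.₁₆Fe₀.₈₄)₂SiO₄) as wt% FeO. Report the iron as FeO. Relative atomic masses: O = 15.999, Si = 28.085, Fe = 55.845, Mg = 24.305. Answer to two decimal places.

Formula mass = 193.678 g/mol.
1.68 Fe → 1.6800 mol FeO per formula unit; M(FeO) = 71.844, so FeO mass = 120.698 g.
120.698/193.678 × 100 = 62.32 wt%.

62.32 wt%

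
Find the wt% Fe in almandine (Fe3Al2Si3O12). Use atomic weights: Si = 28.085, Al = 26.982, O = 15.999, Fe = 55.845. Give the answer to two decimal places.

33.66 wt%

M(Fe3Al2Si3O12) = 497.742 g/mol.
Fe contributes 3 × 55.845 = 167.535 g per mole.
167.535/497.742 = 0.3366 → 33.66%.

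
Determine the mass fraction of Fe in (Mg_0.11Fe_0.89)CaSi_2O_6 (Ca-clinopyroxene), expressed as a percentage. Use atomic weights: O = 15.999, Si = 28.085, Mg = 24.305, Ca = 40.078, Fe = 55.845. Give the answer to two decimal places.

20.32 weight percent

M((Mg_0.11Fe_0.89)CaSi_2O_6) = 244.618 g/mol.
Fe contributes 0.89 × 55.845 = 49.702 g per mole.
49.702/244.618 = 0.2032 → 20.32%.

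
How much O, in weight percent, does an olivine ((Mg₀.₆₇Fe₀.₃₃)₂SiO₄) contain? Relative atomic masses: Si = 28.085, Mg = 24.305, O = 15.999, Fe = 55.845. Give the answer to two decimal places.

Formula mass = 1.34·24.305 + 0.66·55.845 + 1·28.085 + 4·15.999 = 161.507 g/mol, of which 63.996 g is O.
So O makes up 63.996/161.507 = 0.3962 of the mass, i.e. 39.62%.

39.62 weight percent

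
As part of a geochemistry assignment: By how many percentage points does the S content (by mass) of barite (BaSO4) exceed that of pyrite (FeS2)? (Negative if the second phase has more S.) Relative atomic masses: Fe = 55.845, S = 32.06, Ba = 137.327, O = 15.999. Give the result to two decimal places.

-39.71 percentage points

First mineral: 32.060 g S in 233.383 g formula = 13.74 wt% S.
Second mineral: 64.120 g S in 119.965 g formula = 53.45 wt% S.
13.74% − 53.45% gives a difference of -39.71 percentage points.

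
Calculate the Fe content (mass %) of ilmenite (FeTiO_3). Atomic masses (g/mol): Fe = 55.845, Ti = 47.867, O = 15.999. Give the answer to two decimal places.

Formula mass = 1·55.845 + 1·47.867 + 3·15.999 = 151.709 g/mol, of which 55.845 g is Fe.
So Fe makes up 55.845/151.709 = 0.3681 of the mass, i.e. 36.81%.

36.81 mass %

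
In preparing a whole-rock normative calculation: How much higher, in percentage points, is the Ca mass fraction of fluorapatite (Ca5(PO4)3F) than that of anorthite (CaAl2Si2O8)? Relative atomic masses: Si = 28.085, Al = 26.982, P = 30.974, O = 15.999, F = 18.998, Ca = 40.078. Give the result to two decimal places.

25.33 percentage points

M(Ca5(PO4)3F) = 504.298 g/mol, so wt% Ca = 200.390/504.298 × 100 = 39.74%.
M(CaAl2Si2O8) = 278.204 g/mol, so wt% Ca = 40.078/278.204 × 100 = 14.41%.
39.74 − 14.41 = 25.33 pp.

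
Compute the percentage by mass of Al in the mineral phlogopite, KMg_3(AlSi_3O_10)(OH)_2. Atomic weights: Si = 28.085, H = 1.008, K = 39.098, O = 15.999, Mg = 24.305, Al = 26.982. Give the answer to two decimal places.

Formula mass = 1*39.098 + 3*24.305 + 1*26.982 + 3*28.085 + 12*15.999 + 2*1.008 = 417.254 g/mol, of which 26.982 g is Al.
So Al makes up 26.982/417.254 = 0.0647 of the mass, i.e. 6.47%.

6.47 wt%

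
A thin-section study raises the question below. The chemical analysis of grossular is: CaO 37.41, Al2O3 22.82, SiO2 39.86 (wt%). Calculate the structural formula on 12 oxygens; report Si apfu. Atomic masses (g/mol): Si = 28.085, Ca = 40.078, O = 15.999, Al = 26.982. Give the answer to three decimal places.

37.41 wt% CaO ÷ 56.077 g/mol = 0.66712 mol, giving 0.66712 Ca and 0.66712 O.
22.82 wt% Al2O3 ÷ 101.961 g/mol = 0.22381 mol, giving 0.44762 Al and 0.67143 O.
39.86 wt% SiO2 ÷ 60.083 g/mol = 0.66342 mol, giving 0.66342 Si and 1.32684 O.
Oxygen sums to 2.66539; scaling by 12/2.66539 = 4.50216 puts the formula on 12 O.
Si: 0.66342 × 4.50216 = 2.987 atoms per formula unit.

2.987 Si apfu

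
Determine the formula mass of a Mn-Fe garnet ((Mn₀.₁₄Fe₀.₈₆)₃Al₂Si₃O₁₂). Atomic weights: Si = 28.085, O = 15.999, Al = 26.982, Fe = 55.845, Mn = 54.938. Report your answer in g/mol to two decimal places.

497.36 g/mol

The formula mass is the sum 0.42*54.938 + 2.58*55.845 + 2*26.982 + 3*28.085 + 12*15.999.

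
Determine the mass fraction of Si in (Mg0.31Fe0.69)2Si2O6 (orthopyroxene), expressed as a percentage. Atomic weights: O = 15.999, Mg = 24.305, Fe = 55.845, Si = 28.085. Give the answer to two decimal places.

22.99 wt%

Molar mass of (Mg0.31Fe0.69)2Si2O6: 0.62*24.305 + 1.38*55.845 + 2*28.085 + 6*15.999 = 244.299 g/mol.
Mass of Si per formula unit: 2 × 28.085 = 56.170 g.
Weight fraction Si = 56.170 / 244.299 = 0.2299.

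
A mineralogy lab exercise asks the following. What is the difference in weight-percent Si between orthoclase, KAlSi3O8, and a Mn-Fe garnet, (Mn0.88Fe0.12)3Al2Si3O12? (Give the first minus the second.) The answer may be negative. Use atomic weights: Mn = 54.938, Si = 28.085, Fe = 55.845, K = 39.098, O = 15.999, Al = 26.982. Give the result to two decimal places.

Si in KAlSi3O8: molar mass 278.327 g/mol; 3×28.085 = 84.255 g → 30.27 wt%.
Si in (Mn0.88Fe0.12)3Al2Si3O12: molar mass 495.348 g/mol; 3×28.085 = 84.255 g → 17.01 wt%.
Difference = 30.27 − 17.01 = 13.26 percentage points.

13.26 percentage points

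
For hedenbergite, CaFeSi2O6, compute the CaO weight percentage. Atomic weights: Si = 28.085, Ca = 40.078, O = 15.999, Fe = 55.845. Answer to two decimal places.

22.60 wt%

Formula mass = 248.087 g/mol.
1 Ca → 1.0000 mol CaO per formula unit; M(CaO) = 56.077, so CaO mass = 56.077 g.
56.077/248.087 × 100 = 22.60 wt%.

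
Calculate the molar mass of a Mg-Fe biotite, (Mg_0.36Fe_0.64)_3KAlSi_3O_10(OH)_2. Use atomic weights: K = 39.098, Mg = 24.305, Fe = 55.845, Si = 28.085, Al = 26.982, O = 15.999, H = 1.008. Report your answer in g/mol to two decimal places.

Mg: 1.08 × 24.305 = 26.2494
Fe: 1.92 × 55.845 = 107.2224
K: 1 × 39.098 = 39.0980
Al: 1 × 26.982 = 26.9820
Si: 3 × 28.085 = 84.2550
O: 12 × 15.999 = 191.9880
H: 2 × 1.008 = 2.0160
Summing the contributions gives the formula mass.

477.81 g/mol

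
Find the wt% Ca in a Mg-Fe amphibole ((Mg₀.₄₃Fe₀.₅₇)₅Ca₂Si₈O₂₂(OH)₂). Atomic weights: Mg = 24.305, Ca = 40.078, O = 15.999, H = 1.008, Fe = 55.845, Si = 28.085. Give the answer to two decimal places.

8.88 wt%

Molar mass of (Mg₀.₄₃Fe₀.₅₇)₅Ca₂Si₈O₂₂(OH)₂: 2.15*24.305 + 2.85*55.845 + 2*40.078 + 8*28.085 + 24*15.999 + 2*1.008 = 902.242 g/mol.
Mass of Ca per formula unit: 2 × 40.078 = 80.156 g.
Weight fraction Ca = 80.156 / 902.242 = 0.0888.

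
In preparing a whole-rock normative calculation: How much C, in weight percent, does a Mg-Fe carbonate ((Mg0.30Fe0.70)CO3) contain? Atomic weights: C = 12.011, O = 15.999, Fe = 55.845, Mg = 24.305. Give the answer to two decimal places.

11.29 weight percent

Molar mass of (Mg0.30Fe0.70)CO3: 0.30*24.305 + 0.70*55.845 + 1*12.011 + 3*15.999 = 106.391 g/mol.
Mass of C per formula unit: 1 × 12.011 = 12.011 g.
Weight fraction C = 12.011 / 106.391 = 0.1129.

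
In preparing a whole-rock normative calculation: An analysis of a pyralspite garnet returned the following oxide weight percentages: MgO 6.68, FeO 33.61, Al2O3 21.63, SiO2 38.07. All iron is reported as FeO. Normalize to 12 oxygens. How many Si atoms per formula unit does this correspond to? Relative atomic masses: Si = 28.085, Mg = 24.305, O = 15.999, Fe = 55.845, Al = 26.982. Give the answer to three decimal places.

MgO: 6.68/40.304 = 0.16574 mol → 0.16574 mol Mg, 0.16574 mol O.
FeO: 33.61/71.844 = 0.46782 mol → 0.46782 mol Fe, 0.46782 mol O.
Al2O3: 21.63/101.961 = 0.21214 mol → 0.42428 mol Al, 0.63642 mol O.
SiO2: 38.07/60.083 = 0.63362 mol → 0.63362 mol Si, 1.26724 mol O.
Total oxygen = 2.53722 mol. Normalization factor = 12/2.53722 = 4.72959.
Si per 12 O = 0.63362 × 4.72959 = 2.997.

2.997 Si apfu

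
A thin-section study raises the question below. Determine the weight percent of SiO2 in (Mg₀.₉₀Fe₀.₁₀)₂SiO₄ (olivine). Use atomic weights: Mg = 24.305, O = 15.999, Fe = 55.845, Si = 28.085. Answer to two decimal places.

Molar mass of (Mg₀.₉₀Fe₀.₁₀)₂SiO₄ = 1.80*24.305 + 0.20*55.845 + 1*28.085 + 4*15.999 = 146.999 g/mol.
Each formula unit contains 1 Si, equivalent to 1/1 = 1.0000 mol SiO2.
M(SiO2) = 1×28.085 + 2×15.999 = 60.083 g/mol.
Mass of SiO2 per formula unit = 1.0000 × 60.083 = 60.083 g.
SiO2 wt% = 60.083 / 146.999 × 100 = 40.87%.

40.87 wt%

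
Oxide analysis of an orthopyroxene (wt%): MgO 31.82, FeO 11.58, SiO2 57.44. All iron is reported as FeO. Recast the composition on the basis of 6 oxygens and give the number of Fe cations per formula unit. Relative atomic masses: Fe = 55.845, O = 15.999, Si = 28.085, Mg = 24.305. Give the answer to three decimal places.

31.82 wt% MgO ÷ 40.304 g/mol = 0.78950 mol, giving 0.78950 Mg and 0.78950 O.
11.58 wt% FeO ÷ 71.844 g/mol = 0.16118 mol, giving 0.16118 Fe and 0.16118 O.
57.44 wt% SiO2 ÷ 60.083 g/mol = 0.95601 mol, giving 0.95601 Si and 1.91202 O.
Oxygen sums to 2.86270; scaling by 6/2.86270 = 2.09592 puts the formula on 6 O.
Fe: 0.16118 × 2.09592 = 0.338 atoms per formula unit.

0.338 Fe apfu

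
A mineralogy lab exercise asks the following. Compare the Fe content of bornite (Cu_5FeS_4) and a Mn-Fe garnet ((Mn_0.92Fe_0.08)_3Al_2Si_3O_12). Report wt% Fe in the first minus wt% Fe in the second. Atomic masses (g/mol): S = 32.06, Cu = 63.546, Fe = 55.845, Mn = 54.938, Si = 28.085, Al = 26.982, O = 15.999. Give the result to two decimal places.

8.42 percentage points

M(Cu_5FeS_4) = 501.815 g/mol, so wt% Fe = 55.845/501.815 × 100 = 11.13%.
M((Mn_0.92Fe_0.08)_3Al_2Si_3O_12) = 495.239 g/mol, so wt% Fe = 13.403/495.239 × 100 = 2.71%.
11.13 − 2.71 = 8.42 pp.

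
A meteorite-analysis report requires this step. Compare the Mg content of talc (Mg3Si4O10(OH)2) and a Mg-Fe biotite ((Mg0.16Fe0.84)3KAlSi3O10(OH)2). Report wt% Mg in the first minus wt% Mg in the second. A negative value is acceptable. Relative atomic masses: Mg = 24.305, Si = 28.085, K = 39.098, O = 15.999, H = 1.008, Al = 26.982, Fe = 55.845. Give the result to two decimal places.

16.88 percentage points

M(Mg3Si4O10(OH)2) = 379.259 g/mol, so wt% Mg = 72.915/379.259 × 100 = 19.23%.
M((Mg0.16Fe0.84)3KAlSi3O10(OH)2) = 496.735 g/mol, so wt% Mg = 11.666/496.735 × 100 = 2.35%.
19.23 − 2.35 = 16.88 pp.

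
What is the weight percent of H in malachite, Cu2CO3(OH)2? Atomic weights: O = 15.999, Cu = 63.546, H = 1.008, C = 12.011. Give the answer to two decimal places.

Formula mass = 2*63.546 + 1*12.011 + 5*15.999 + 2*1.008 = 221.114 g/mol, of which 2.016 g is H.
So H makes up 2.016/221.114 = 0.0091 of the mass, i.e. 0.91%.

0.91 wt%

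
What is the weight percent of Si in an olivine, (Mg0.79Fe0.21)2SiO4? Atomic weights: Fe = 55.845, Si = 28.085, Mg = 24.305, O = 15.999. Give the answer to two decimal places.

Molar mass of (Mg0.79Fe0.21)2SiO4: 1.58·24.305 + 0.42·55.845 + 1·28.085 + 4·15.999 = 153.938 g/mol.
Mass of Si per formula unit: 1 × 28.085 = 28.085 g.
Weight fraction Si = 28.085 / 153.938 = 0.1824.

18.24 mass %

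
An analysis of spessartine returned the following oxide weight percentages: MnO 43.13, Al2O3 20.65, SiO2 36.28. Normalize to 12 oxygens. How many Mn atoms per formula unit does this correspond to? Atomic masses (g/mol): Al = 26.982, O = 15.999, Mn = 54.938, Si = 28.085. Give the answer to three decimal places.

3.011 Mn apfu

43.13 wt% MnO ÷ 70.937 g/mol = 0.60800 mol, giving 0.60800 Mn and 0.60800 O.
20.65 wt% Al2O3 ÷ 101.961 g/mol = 0.20253 mol, giving 0.40506 Al and 0.60759 O.
36.28 wt% SiO2 ÷ 60.083 g/mol = 0.60383 mol, giving 0.60383 Si and 1.20766 O.
Oxygen sums to 2.42325; scaling by 12/2.42325 = 4.95203 puts the formula on 12 O.
Mn: 0.60800 × 4.95203 = 3.011 atoms per formula unit.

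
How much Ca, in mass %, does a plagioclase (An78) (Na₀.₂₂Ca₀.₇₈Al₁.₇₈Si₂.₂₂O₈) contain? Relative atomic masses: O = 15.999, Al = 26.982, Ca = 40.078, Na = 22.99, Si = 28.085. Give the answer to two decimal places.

Formula mass = 0.22·22.99 + 0.78·40.078 + 1.78·26.982 + 2.22·28.085 + 8·15.999 = 274.687 g/mol, of which 31.261 g is Ca.
So Ca makes up 31.261/274.687 = 0.1138 of the mass, i.e. 11.38%.

11.38 mass %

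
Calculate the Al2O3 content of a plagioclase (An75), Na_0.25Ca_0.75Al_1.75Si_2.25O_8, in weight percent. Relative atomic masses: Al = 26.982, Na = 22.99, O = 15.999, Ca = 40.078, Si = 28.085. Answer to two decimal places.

32.54 wt%

Formula mass = 274.208 g/mol.
1.75 Al → 0.8750 mol Al2O3 per formula unit; M(Al2O3) = 101.961, so Al2O3 mass = 89.216 g.
89.216/274.208 × 100 = 32.54 wt%.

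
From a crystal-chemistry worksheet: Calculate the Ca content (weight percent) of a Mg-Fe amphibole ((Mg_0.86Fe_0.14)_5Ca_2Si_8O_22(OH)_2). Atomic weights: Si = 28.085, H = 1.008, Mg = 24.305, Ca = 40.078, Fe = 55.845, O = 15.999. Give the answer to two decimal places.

9.61 weight percent

Molar mass of (Mg_0.86Fe_0.14)_5Ca_2Si_8O_22(OH)_2: 4.30×24.305 + 0.70×55.845 + 2×40.078 + 8×28.085 + 24×15.999 + 2×1.008 = 834.431 g/mol.
Mass of Ca per formula unit: 2 × 40.078 = 80.156 g.
Weight fraction Ca = 80.156 / 834.431 = 0.0961.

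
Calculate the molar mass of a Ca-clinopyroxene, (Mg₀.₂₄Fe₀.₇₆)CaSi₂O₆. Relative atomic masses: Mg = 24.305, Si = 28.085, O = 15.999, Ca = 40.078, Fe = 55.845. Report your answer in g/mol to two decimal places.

The formula mass is the sum 0.24·24.305 + 0.76·55.845 + 1·40.078 + 2·28.085 + 6·15.999.

240.52 g/mol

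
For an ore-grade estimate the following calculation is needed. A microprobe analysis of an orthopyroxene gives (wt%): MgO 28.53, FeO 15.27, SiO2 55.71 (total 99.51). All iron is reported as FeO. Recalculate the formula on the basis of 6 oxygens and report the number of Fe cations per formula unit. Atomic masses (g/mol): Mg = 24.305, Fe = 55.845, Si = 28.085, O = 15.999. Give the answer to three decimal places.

MgO (M=40.304): mol = 0.70787; Mg = 0.70787, O = 0.70787.
FeO (M=71.844): mol = 0.21254; Fe = 0.21254, O = 0.21254.
SiO2 (M=60.083): mol = 0.92722; Si = 0.92722, O = 1.85444.
ΣO = 2.77485; factor = 6/ΣO = 2.16228.
Fe apfu = 0.21254 × 2.16228 = 0.460.

0.460 Fe apfu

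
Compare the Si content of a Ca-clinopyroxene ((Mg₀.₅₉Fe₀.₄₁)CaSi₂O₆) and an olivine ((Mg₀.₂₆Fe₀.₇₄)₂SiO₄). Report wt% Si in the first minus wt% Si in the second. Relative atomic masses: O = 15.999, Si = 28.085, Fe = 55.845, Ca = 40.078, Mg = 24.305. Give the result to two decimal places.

First mineral: 56.170 g Si in 229.478 g formula = 24.48 wt% Si.
Second mineral: 28.085 g Si in 187.370 g formula = 14.99 wt% Si.
24.48% − 14.99% gives a difference of 9.49 percentage points.

9.49 percentage points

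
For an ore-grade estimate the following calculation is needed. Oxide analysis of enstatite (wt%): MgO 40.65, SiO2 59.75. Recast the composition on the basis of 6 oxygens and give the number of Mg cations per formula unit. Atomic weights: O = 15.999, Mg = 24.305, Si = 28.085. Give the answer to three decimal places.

40.65 wt% MgO ÷ 40.304 g/mol = 1.00858 mol, giving 1.00858 Mg and 1.00858 O.
59.75 wt% SiO2 ÷ 60.083 g/mol = 0.99446 mol, giving 0.99446 Si and 1.98892 O.
Oxygen sums to 2.99750; scaling by 6/2.99750 = 2.00167 puts the formula on 6 O.
Mg: 1.00858 × 2.00167 = 2.019 atoms per formula unit.

2.019 Mg apfu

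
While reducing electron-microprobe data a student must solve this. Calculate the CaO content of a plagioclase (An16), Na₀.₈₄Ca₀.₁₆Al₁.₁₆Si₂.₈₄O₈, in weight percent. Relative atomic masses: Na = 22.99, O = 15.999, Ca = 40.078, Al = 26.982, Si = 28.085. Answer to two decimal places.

Formula mass = 264.777 g/mol.
0.16 Ca → 0.1600 mol CaO per formula unit; M(CaO) = 56.077, so CaO mass = 8.972 g.
8.972/264.777 × 100 = 3.39 wt%.

3.39 wt%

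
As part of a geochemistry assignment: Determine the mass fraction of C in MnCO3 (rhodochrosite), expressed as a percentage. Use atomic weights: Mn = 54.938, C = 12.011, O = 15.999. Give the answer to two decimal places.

Molar mass of MnCO3: 1×54.938 + 1×12.011 + 3×15.999 = 114.946 g/mol.
Mass of C per formula unit: 1 × 12.011 = 12.011 g.
Weight fraction C = 12.011 / 114.946 = 0.1045.

10.45 weight percent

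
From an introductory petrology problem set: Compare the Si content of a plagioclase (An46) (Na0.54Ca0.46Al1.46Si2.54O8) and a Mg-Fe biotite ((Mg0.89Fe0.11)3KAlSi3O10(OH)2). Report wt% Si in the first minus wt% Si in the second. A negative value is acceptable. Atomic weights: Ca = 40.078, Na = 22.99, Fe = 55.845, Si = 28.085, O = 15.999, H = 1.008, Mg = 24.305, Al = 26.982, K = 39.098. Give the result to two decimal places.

6.76 percentage points

M(Na0.54Ca0.46Al1.46Si2.54O8) = 269.572 g/mol, so wt% Si = 71.336/269.572 × 100 = 26.46%.
M((Mg0.89Fe0.11)3KAlSi3O10(OH)2) = 427.662 g/mol, so wt% Si = 84.255/427.662 × 100 = 19.70%.
26.46 − 19.70 = 6.76 pp.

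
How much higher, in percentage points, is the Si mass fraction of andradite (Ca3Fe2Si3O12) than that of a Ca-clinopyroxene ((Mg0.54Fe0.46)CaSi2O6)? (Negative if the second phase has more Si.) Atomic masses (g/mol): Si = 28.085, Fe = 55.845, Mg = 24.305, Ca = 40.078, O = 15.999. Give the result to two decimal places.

M(Ca3Fe2Si3O12) = 508.167 g/mol, so wt% Si = 84.255/508.167 × 100 = 16.58%.
M((Mg0.54Fe0.46)CaSi2O6) = 231.055 g/mol, so wt% Si = 56.170/231.055 × 100 = 24.31%.
16.58 − 24.31 = -7.73 pp.

-7.73 percentage points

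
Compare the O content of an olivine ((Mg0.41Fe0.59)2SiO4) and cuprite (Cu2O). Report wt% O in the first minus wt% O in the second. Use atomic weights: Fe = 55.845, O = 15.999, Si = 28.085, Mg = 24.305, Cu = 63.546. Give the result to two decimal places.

24.79 percentage points

M((Mg0.41Fe0.59)2SiO4) = 177.908 g/mol, so wt% O = 63.996/177.908 × 100 = 35.97%.
M(Cu2O) = 143.091 g/mol, so wt% O = 15.999/143.091 × 100 = 11.18%.
35.97 − 11.18 = 24.79 pp.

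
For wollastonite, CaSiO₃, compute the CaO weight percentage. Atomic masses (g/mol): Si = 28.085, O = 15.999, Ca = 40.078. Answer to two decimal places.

Molar mass of CaSiO₃ = 1×40.078 + 1×28.085 + 3×15.999 = 116.160 g/mol.
Each formula unit contains 1 Ca, equivalent to 1/1 = 1.0000 mol CaO.
M(CaO) = 1×40.078 + 1×15.999 = 56.077 g/mol.
Mass of CaO per formula unit = 1.0000 × 56.077 = 56.077 g.
CaO wt% = 56.077 / 116.160 × 100 = 48.28%.

48.28 wt%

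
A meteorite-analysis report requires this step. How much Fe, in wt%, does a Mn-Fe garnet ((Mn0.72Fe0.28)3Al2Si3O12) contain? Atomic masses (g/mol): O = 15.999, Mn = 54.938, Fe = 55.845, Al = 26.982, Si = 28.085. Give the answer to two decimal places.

9.46 wt%

Molar mass of (Mn0.72Fe0.28)3Al2Si3O12: 2.16*54.938 + 0.84*55.845 + 2*26.982 + 3*28.085 + 12*15.999 = 495.783 g/mol.
Mass of Fe per formula unit: 0.84 × 55.845 = 46.910 g.
Weight fraction Fe = 46.910 / 495.783 = 0.0946.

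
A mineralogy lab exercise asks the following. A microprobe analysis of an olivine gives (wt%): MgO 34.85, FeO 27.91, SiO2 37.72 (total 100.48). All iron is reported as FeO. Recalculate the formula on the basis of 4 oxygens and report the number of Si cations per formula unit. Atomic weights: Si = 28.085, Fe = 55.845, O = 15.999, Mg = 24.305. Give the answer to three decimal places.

1.001 Si apfu

MgO (M=40.304): mol = 0.86468; Mg = 0.86468, O = 0.86468.
FeO (M=71.844): mol = 0.38848; Fe = 0.38848, O = 0.38848.
SiO2 (M=60.083): mol = 0.62780; Si = 0.62780, O = 1.25560.
ΣO = 2.50876; factor = 4/ΣO = 1.59441.
Si apfu = 0.62780 × 1.59441 = 1.001.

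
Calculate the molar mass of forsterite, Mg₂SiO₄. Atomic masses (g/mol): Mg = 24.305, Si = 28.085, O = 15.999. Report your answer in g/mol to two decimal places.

Mg: 2 × 24.305 = 48.6100
Si: 1 × 28.085 = 28.0850
O: 4 × 15.999 = 63.9960
Summing the contributions gives the formula mass.

140.69 g/mol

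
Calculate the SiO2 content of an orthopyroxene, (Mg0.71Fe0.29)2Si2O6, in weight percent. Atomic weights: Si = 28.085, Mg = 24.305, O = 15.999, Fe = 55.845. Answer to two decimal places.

54.85 wt%

M((Mg0.71Fe0.29)2Si2O6) = 219.067 g/mol; M(SiO2) = 60.083 g/mol.
Moles SiO2 per formula unit = 2 Si ÷ 1 = 2.0000.
SiO2 fraction = (2.0000 × 60.083) / 219.067 = 120.166/219.067 = 0.5485.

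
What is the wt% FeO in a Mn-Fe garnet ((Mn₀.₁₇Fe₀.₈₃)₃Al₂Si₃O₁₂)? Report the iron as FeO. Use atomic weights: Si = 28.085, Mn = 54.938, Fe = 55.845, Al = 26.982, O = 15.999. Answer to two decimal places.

M((Mn₀.₁₇Fe₀.₈₃)₃Al₂Si₃O₁₂) = 497.279 g/mol; M(FeO) = 71.844 g/mol.
Moles FeO per formula unit = 2.49 Fe ÷ 1 = 2.4900.
FeO fraction = (2.4900 × 71.844) / 497.279 = 178.892/497.279 = 0.3597.

35.97 wt%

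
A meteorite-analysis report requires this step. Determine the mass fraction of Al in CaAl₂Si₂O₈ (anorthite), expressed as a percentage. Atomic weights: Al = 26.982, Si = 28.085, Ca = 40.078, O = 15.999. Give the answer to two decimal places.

Molar mass of CaAl₂Si₂O₈: 1·40.078 + 2·26.982 + 2·28.085 + 8·15.999 = 278.204 g/mol.
Mass of Al per formula unit: 2 × 26.982 = 53.964 g.
Weight fraction Al = 53.964 / 278.204 = 0.1940.

19.40 wt%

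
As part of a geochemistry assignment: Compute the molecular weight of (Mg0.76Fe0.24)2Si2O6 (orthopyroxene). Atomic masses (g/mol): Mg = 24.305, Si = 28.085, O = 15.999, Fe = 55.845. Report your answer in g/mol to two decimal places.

215.91 g/mol

The formula mass is the sum 1.52×24.305 + 0.48×55.845 + 2×28.085 + 6×15.999.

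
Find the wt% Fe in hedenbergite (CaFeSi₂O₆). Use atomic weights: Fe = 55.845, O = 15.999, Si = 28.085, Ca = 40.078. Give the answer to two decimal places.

M(CaFeSi₂O₆) = 248.087 g/mol.
Fe contributes 1 × 55.845 = 55.845 g per mole.
55.845/248.087 = 0.2251 → 22.51%.

22.51 wt%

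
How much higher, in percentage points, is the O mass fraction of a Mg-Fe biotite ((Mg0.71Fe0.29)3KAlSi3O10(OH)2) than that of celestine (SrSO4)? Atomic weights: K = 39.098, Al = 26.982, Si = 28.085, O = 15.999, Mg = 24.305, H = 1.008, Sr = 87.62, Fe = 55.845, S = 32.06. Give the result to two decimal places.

M((Mg0.71Fe0.29)3KAlSi3O10(OH)2) = 444.694 g/mol, so wt% O = 191.988/444.694 × 100 = 43.17%.
M(SrSO4) = 183.676 g/mol, so wt% O = 63.996/183.676 × 100 = 34.84%.
43.17 − 34.84 = 8.33 pp.

8.33 percentage points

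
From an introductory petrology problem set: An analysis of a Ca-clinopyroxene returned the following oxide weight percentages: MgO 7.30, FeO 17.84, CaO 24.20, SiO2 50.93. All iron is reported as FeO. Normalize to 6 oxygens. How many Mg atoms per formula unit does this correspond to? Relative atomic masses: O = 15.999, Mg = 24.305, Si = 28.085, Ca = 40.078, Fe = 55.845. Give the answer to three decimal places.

MgO (M=40.304): mol = 0.18112; Mg = 0.18112, O = 0.18112.
FeO (M=71.844): mol = 0.24832; Fe = 0.24832, O = 0.24832.
CaO (M=56.077): mol = 0.43155; Ca = 0.43155, O = 0.43155.
SiO2 (M=60.083): mol = 0.84766; Si = 0.84766, O = 1.69532.
ΣO = 2.55631; factor = 6/ΣO = 2.34713.
Mg apfu = 0.18112 × 2.34713 = 0.425.

0.425 Mg apfu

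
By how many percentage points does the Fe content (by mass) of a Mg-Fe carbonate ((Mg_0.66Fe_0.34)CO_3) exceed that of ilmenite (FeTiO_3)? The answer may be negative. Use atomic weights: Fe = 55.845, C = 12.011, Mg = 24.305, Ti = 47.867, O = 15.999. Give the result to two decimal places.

-16.83 percentage points

Fe in (Mg_0.66Fe_0.34)CO_3: molar mass 95.037 g/mol; 0.34×55.845 = 18.987 g → 19.98 wt%.
Fe in FeTiO_3: molar mass 151.709 g/mol; 1×55.845 = 55.845 g → 36.81 wt%.
Difference = 19.98 − 36.81 = -16.83 percentage points.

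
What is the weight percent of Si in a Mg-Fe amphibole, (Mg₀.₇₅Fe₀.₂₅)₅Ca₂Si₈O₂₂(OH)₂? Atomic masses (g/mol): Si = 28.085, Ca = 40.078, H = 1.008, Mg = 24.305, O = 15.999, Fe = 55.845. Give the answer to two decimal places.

26.38 weight percent

M((Mg₀.₇₅Fe₀.₂₅)₅Ca₂Si₈O₂₂(OH)₂) = 851.778 g/mol.
Si contributes 8 × 28.085 = 224.680 g per mole.
224.680/851.778 = 0.2638 → 26.38%.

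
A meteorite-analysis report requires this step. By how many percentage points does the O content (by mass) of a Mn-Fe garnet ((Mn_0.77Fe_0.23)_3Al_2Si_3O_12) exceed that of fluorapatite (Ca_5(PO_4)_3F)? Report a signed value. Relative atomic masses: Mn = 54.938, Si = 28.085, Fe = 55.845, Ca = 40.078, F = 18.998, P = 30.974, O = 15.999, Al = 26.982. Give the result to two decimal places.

M((Mn_0.77Fe_0.23)_3Al_2Si_3O_12) = 495.647 g/mol, so wt% O = 191.988/495.647 × 100 = 38.73%.
M(Ca_5(PO_4)_3F) = 504.298 g/mol, so wt% O = 191.988/504.298 × 100 = 38.07%.
38.73 − 38.07 = 0.66 pp.

0.66 percentage points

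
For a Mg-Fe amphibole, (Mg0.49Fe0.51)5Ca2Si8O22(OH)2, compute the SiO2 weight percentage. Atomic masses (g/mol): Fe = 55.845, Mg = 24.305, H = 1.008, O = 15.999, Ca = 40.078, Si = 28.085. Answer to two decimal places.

53.84 wt%

Formula mass = 892.780 g/mol.
8 Si → 8.0000 mol SiO2 per formula unit; M(SiO2) = 60.083, so SiO2 mass = 480.664 g.
480.664/892.780 × 100 = 53.84 wt%.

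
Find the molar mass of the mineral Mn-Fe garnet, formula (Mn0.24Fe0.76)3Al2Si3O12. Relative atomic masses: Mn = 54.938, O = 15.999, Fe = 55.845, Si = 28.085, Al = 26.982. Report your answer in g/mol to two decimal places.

497.09 g/mol

M = 0.72(54.938) + 2.28(55.845) + 2(26.982) + 3(28.085) + 12(15.999)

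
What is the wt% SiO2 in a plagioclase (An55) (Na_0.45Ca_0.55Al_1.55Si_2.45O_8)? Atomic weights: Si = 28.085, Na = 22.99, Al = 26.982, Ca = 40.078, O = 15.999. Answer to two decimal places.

54.32 wt%

M(Na_0.45Ca_0.55Al_1.55Si_2.45O_8) = 271.011 g/mol; M(SiO2) = 60.083 g/mol.
Moles SiO2 per formula unit = 2.45 Si ÷ 1 = 2.4500.
SiO2 fraction = (2.4500 × 60.083) / 271.011 = 147.203/271.011 = 0.5432.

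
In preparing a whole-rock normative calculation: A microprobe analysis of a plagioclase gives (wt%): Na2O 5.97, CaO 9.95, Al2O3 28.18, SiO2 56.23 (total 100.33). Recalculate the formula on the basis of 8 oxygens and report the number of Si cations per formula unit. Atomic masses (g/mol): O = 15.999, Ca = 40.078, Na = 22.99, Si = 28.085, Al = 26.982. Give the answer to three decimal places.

Na2O (M=61.979): mol = 0.09632; Na = 0.19264, O = 0.09632.
CaO (M=56.077): mol = 0.17743; Ca = 0.17743, O = 0.17743.
Al2O3 (M=101.961): mol = 0.27638; Al = 0.55276, O = 0.82914.
SiO2 (M=60.083): mol = 0.93587; Si = 0.93587, O = 1.87174.
ΣO = 2.97463; factor = 8/ΣO = 2.68941.
Si apfu = 0.93587 × 2.68941 = 2.517.

2.517 Si apfu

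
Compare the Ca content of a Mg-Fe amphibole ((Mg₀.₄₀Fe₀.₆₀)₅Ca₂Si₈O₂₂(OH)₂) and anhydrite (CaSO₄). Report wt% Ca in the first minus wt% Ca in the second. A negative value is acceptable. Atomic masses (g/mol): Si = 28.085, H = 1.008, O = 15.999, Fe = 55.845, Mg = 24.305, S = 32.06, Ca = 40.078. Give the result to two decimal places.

-20.60 percentage points

M((Mg₀.₄₀Fe₀.₆₀)₅Ca₂Si₈O₂₂(OH)₂) = 906.973 g/mol, so wt% Ca = 80.156/906.973 × 100 = 8.84%.
M(CaSO₄) = 136.134 g/mol, so wt% Ca = 40.078/136.134 × 100 = 29.44%.
8.84 − 29.44 = -20.60 pp.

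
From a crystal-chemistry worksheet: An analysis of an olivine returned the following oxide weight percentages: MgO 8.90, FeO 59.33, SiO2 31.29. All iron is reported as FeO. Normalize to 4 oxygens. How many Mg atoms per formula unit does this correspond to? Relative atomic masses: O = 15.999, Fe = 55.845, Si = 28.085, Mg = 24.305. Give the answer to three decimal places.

MgO (M=40.304): mol = 0.22082; Mg = 0.22082, O = 0.22082.
FeO (M=71.844): mol = 0.82582; Fe = 0.82582, O = 0.82582.
SiO2 (M=60.083): mol = 0.52078; Si = 0.52078, O = 1.04156.
ΣO = 2.08820; factor = 4/ΣO = 1.91553.
Mg apfu = 0.22082 × 1.91553 = 0.423.

0.423 Mg apfu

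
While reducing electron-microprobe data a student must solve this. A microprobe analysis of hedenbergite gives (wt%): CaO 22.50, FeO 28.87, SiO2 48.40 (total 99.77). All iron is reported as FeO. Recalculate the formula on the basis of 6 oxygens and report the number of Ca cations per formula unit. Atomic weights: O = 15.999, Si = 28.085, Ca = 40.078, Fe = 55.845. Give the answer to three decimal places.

CaO (M=56.077): mol = 0.40123; Ca = 0.40123, O = 0.40123.
FeO (M=71.844): mol = 0.40184; Fe = 0.40184, O = 0.40184.
SiO2 (M=60.083): mol = 0.80555; Si = 0.80555, O = 1.61110.
ΣO = 2.41417; factor = 6/ΣO = 2.48533.
Ca apfu = 0.40123 × 2.48533 = 0.997.

0.997 Ca apfu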